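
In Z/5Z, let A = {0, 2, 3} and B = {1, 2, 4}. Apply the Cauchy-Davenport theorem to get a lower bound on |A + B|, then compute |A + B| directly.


Cauchy-Davenport: |A + B| ≥ min(p, |A| + |B| - 1) for A, B nonempty in Z/pZ.
|A| = 3, |B| = 3, p = 5.
CD lower bound = min(5, 3 + 3 - 1) = min(5, 5) = 5.
Compute A + B mod 5 directly:
a = 0: 0+1=1, 0+2=2, 0+4=4
a = 2: 2+1=3, 2+2=4, 2+4=1
a = 3: 3+1=4, 3+2=0, 3+4=2
A + B = {0, 1, 2, 3, 4}, so |A + B| = 5.
Verify: 5 ≥ 5? Yes ✓.

CD lower bound = 5, actual |A + B| = 5.


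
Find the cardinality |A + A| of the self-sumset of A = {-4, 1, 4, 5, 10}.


A + A = {a + a' : a, a' ∈ A}; |A| = 5.
General bounds: 2|A| - 1 ≤ |A + A| ≤ |A|(|A|+1)/2, i.e. 9 ≤ |A + A| ≤ 15.
Lower bound 2|A|-1 is attained iff A is an arithmetic progression.
Enumerate sums a + a' for a ≤ a' (symmetric, so this suffices):
a = -4: -4+-4=-8, -4+1=-3, -4+4=0, -4+5=1, -4+10=6
a = 1: 1+1=2, 1+4=5, 1+5=6, 1+10=11
a = 4: 4+4=8, 4+5=9, 4+10=14
a = 5: 5+5=10, 5+10=15
a = 10: 10+10=20
Distinct sums: {-8, -3, 0, 1, 2, 5, 6, 8, 9, 10, 11, 14, 15, 20}
|A + A| = 14

|A + A| = 14


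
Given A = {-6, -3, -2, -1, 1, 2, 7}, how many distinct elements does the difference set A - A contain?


A - A = {a - a' : a, a' ∈ A}; |A| = 7.
Bounds: 2|A|-1 ≤ |A - A| ≤ |A|² - |A| + 1, i.e. 13 ≤ |A - A| ≤ 43.
Note: 0 ∈ A - A always (from a - a). The set is symmetric: if d ∈ A - A then -d ∈ A - A.
Enumerate nonzero differences d = a - a' with a > a' (then include -d):
Positive differences: {1, 2, 3, 4, 5, 6, 7, 8, 9, 10, 13}
Full difference set: {0} ∪ (positive diffs) ∪ (negative diffs).
|A - A| = 1 + 2·11 = 23 (matches direct enumeration: 23).

|A - A| = 23


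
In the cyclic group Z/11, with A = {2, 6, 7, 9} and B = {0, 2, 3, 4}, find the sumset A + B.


Work in Z/11Z: reduce every sum a + b modulo 11.
Enumerate all 16 pairs:
a = 2: 2+0=2, 2+2=4, 2+3=5, 2+4=6
a = 6: 6+0=6, 6+2=8, 6+3=9, 6+4=10
a = 7: 7+0=7, 7+2=9, 7+3=10, 7+4=0
a = 9: 9+0=9, 9+2=0, 9+3=1, 9+4=2
Distinct residues collected: {0, 1, 2, 4, 5, 6, 7, 8, 9, 10}
|A + B| = 10 (out of 11 total residues).

A + B = {0, 1, 2, 4, 5, 6, 7, 8, 9, 10}


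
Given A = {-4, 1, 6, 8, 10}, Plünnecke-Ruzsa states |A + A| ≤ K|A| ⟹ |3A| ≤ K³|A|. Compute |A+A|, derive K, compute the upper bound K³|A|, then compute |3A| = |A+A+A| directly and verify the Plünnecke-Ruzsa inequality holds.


|A| = 5.
Step 1: Compute A + A by enumerating all 25 pairs.
A + A = {-8, -3, 2, 4, 6, 7, 9, 11, 12, 14, 16, 18, 20}, so |A + A| = 13.
Step 2: Doubling constant K = |A + A|/|A| = 13/5 = 13/5 ≈ 2.6000.
Step 3: Plünnecke-Ruzsa gives |3A| ≤ K³·|A| = (2.6000)³ · 5 ≈ 87.8800.
Step 4: Compute 3A = A + A + A directly by enumerating all triples (a,b,c) ∈ A³; |3A| = 25.
Step 5: Check 25 ≤ 87.8800? Yes ✓.

K = 13/5, Plünnecke-Ruzsa bound K³|A| ≈ 87.8800, |3A| = 25, inequality holds.


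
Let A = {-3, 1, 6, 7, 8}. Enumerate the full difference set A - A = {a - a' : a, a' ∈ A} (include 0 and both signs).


A - A = {a - a' : a, a' ∈ A}.
Compute a - a' for each ordered pair (a, a'):
a = -3: -3--3=0, -3-1=-4, -3-6=-9, -3-7=-10, -3-8=-11
a = 1: 1--3=4, 1-1=0, 1-6=-5, 1-7=-6, 1-8=-7
a = 6: 6--3=9, 6-1=5, 6-6=0, 6-7=-1, 6-8=-2
a = 7: 7--3=10, 7-1=6, 7-6=1, 7-7=0, 7-8=-1
a = 8: 8--3=11, 8-1=7, 8-6=2, 8-7=1, 8-8=0
Collecting distinct values (and noting 0 appears from a-a):
A - A = {-11, -10, -9, -7, -6, -5, -4, -2, -1, 0, 1, 2, 4, 5, 6, 7, 9, 10, 11}
|A - A| = 19

A - A = {-11, -10, -9, -7, -6, -5, -4, -2, -1, 0, 1, 2, 4, 5, 6, 7, 9, 10, 11}


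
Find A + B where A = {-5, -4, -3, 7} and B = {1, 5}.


A + B = {a + b : a ∈ A, b ∈ B}.
Enumerate all |A|·|B| = 4·2 = 8 pairs (a, b) and collect distinct sums.
a = -5: -5+1=-4, -5+5=0
a = -4: -4+1=-3, -4+5=1
a = -3: -3+1=-2, -3+5=2
a = 7: 7+1=8, 7+5=12
Collecting distinct sums: A + B = {-4, -3, -2, 0, 1, 2, 8, 12}
|A + B| = 8

A + B = {-4, -3, -2, 0, 1, 2, 8, 12}


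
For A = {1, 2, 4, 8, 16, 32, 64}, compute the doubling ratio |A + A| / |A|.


|A| = 7.
Compute A + A by enumerating all 49 pairs.
A + A = {2, 3, 4, 5, 6, 8, 9, 10, 12, 16, 17, 18, 20, 24, 32, 33, 34, 36, 40, 48, 64, 65, 66, 68, 72, 80, 96, 128}, so |A + A| = 28.
K = |A + A| / |A| = 28/7 = 4/1 ≈ 4.0000.
Reference: AP of size 7 gives K = 13/7 ≈ 1.8571; a fully generic set of size 7 gives K ≈ 4.0000.

|A| = 7, |A + A| = 28, K = 28/7 = 4/1.


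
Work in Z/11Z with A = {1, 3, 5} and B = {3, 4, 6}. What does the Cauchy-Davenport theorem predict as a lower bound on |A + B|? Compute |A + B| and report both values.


Cauchy-Davenport: |A + B| ≥ min(p, |A| + |B| - 1) for A, B nonempty in Z/pZ.
|A| = 3, |B| = 3, p = 11.
CD lower bound = min(11, 3 + 3 - 1) = min(11, 5) = 5.
Compute A + B mod 11 directly:
a = 1: 1+3=4, 1+4=5, 1+6=7
a = 3: 3+3=6, 3+4=7, 3+6=9
a = 5: 5+3=8, 5+4=9, 5+6=0
A + B = {0, 4, 5, 6, 7, 8, 9}, so |A + B| = 7.
Verify: 7 ≥ 5? Yes ✓.

CD lower bound = 5, actual |A + B| = 7.


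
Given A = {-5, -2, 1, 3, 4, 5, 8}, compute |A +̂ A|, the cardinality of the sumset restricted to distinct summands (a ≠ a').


Restricted sumset: A +̂ A = {a + a' : a ∈ A, a' ∈ A, a ≠ a'}.
Equivalently, take A + A and drop any sum 2a that is achievable ONLY as a + a for a ∈ A (i.e. sums representable only with equal summands).
Enumerate pairs (a, a') with a < a' (symmetric, so each unordered pair gives one sum; this covers all a ≠ a'):
  -5 + -2 = -7
  -5 + 1 = -4
  -5 + 3 = -2
  -5 + 4 = -1
  -5 + 5 = 0
  -5 + 8 = 3
  -2 + 1 = -1
  -2 + 3 = 1
  -2 + 4 = 2
  -2 + 5 = 3
  -2 + 8 = 6
  1 + 3 = 4
  1 + 4 = 5
  1 + 5 = 6
  1 + 8 = 9
  3 + 4 = 7
  3 + 5 = 8
  3 + 8 = 11
  4 + 5 = 9
  4 + 8 = 12
  5 + 8 = 13
Collected distinct sums: {-7, -4, -2, -1, 0, 1, 2, 3, 4, 5, 6, 7, 8, 9, 11, 12, 13}
|A +̂ A| = 17
(Reference bound: |A +̂ A| ≥ 2|A| - 3 for |A| ≥ 2, with |A| = 7 giving ≥ 11.)

|A +̂ A| = 17


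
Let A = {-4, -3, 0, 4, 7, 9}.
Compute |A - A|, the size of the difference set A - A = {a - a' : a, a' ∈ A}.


A - A = {a - a' : a, a' ∈ A}; |A| = 6.
Bounds: 2|A|-1 ≤ |A - A| ≤ |A|² - |A| + 1, i.e. 11 ≤ |A - A| ≤ 31.
Note: 0 ∈ A - A always (from a - a). The set is symmetric: if d ∈ A - A then -d ∈ A - A.
Enumerate nonzero differences d = a - a' with a > a' (then include -d):
Positive differences: {1, 2, 3, 4, 5, 7, 8, 9, 10, 11, 12, 13}
Full difference set: {0} ∪ (positive diffs) ∪ (negative diffs).
|A - A| = 1 + 2·12 = 25 (matches direct enumeration: 25).

|A - A| = 25


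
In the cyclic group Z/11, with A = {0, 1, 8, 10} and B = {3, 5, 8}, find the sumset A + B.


Work in Z/11Z: reduce every sum a + b modulo 11.
Enumerate all 12 pairs:
a = 0: 0+3=3, 0+5=5, 0+8=8
a = 1: 1+3=4, 1+5=6, 1+8=9
a = 8: 8+3=0, 8+5=2, 8+8=5
a = 10: 10+3=2, 10+5=4, 10+8=7
Distinct residues collected: {0, 2, 3, 4, 5, 6, 7, 8, 9}
|A + B| = 9 (out of 11 total residues).

A + B = {0, 2, 3, 4, 5, 6, 7, 8, 9}


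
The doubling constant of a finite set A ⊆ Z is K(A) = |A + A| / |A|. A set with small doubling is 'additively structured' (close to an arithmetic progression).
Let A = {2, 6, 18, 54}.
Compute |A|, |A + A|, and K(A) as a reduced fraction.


|A| = 4.
Compute A + A by enumerating all 16 pairs.
A + A = {4, 8, 12, 20, 24, 36, 56, 60, 72, 108}, so |A + A| = 10.
K = |A + A| / |A| = 10/4 = 5/2 ≈ 2.5000.
Reference: AP of size 4 gives K = 7/4 ≈ 1.7500; a fully generic set of size 4 gives K ≈ 2.5000.

|A| = 4, |A + A| = 10, K = 10/4 = 5/2.


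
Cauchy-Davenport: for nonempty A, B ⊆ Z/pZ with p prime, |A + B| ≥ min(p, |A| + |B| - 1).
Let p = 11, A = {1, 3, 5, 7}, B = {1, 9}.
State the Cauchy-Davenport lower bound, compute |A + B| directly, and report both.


Cauchy-Davenport: |A + B| ≥ min(p, |A| + |B| - 1) for A, B nonempty in Z/pZ.
|A| = 4, |B| = 2, p = 11.
CD lower bound = min(11, 4 + 2 - 1) = min(11, 5) = 5.
Compute A + B mod 11 directly:
a = 1: 1+1=2, 1+9=10
a = 3: 3+1=4, 3+9=1
a = 5: 5+1=6, 5+9=3
a = 7: 7+1=8, 7+9=5
A + B = {1, 2, 3, 4, 5, 6, 8, 10}, so |A + B| = 8.
Verify: 8 ≥ 5? Yes ✓.

CD lower bound = 5, actual |A + B| = 8.


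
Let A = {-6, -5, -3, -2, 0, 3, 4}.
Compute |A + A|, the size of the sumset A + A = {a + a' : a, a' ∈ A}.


A + A = {a + a' : a, a' ∈ A}; |A| = 7.
General bounds: 2|A| - 1 ≤ |A + A| ≤ |A|(|A|+1)/2, i.e. 13 ≤ |A + A| ≤ 28.
Lower bound 2|A|-1 is attained iff A is an arithmetic progression.
Enumerate sums a + a' for a ≤ a' (symmetric, so this suffices):
a = -6: -6+-6=-12, -6+-5=-11, -6+-3=-9, -6+-2=-8, -6+0=-6, -6+3=-3, -6+4=-2
a = -5: -5+-5=-10, -5+-3=-8, -5+-2=-7, -5+0=-5, -5+3=-2, -5+4=-1
a = -3: -3+-3=-6, -3+-2=-5, -3+0=-3, -3+3=0, -3+4=1
a = -2: -2+-2=-4, -2+0=-2, -2+3=1, -2+4=2
a = 0: 0+0=0, 0+3=3, 0+4=4
a = 3: 3+3=6, 3+4=7
a = 4: 4+4=8
Distinct sums: {-12, -11, -10, -9, -8, -7, -6, -5, -4, -3, -2, -1, 0, 1, 2, 3, 4, 6, 7, 8}
|A + A| = 20

|A + A| = 20


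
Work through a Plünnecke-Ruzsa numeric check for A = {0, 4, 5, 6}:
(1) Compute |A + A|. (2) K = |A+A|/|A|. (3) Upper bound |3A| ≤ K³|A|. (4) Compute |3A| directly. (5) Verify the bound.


|A| = 4.
Step 1: Compute A + A by enumerating all 16 pairs.
A + A = {0, 4, 5, 6, 8, 9, 10, 11, 12}, so |A + A| = 9.
Step 2: Doubling constant K = |A + A|/|A| = 9/4 = 9/4 ≈ 2.2500.
Step 3: Plünnecke-Ruzsa gives |3A| ≤ K³·|A| = (2.2500)³ · 4 ≈ 45.5625.
Step 4: Compute 3A = A + A + A directly by enumerating all triples (a,b,c) ∈ A³; |3A| = 15.
Step 5: Check 15 ≤ 45.5625? Yes ✓.

K = 9/4, Plünnecke-Ruzsa bound K³|A| ≈ 45.5625, |3A| = 15, inequality holds.


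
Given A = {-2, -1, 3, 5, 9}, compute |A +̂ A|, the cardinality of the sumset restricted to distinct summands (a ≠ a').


Restricted sumset: A +̂ A = {a + a' : a ∈ A, a' ∈ A, a ≠ a'}.
Equivalently, take A + A and drop any sum 2a that is achievable ONLY as a + a for a ∈ A (i.e. sums representable only with equal summands).
Enumerate pairs (a, a') with a < a' (symmetric, so each unordered pair gives one sum; this covers all a ≠ a'):
  -2 + -1 = -3
  -2 + 3 = 1
  -2 + 5 = 3
  -2 + 9 = 7
  -1 + 3 = 2
  -1 + 5 = 4
  -1 + 9 = 8
  3 + 5 = 8
  3 + 9 = 12
  5 + 9 = 14
Collected distinct sums: {-3, 1, 2, 3, 4, 7, 8, 12, 14}
|A +̂ A| = 9
(Reference bound: |A +̂ A| ≥ 2|A| - 3 for |A| ≥ 2, with |A| = 5 giving ≥ 7.)

|A +̂ A| = 9


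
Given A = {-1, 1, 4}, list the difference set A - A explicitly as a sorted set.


A - A = {a - a' : a, a' ∈ A}.
Compute a - a' for each ordered pair (a, a'):
a = -1: -1--1=0, -1-1=-2, -1-4=-5
a = 1: 1--1=2, 1-1=0, 1-4=-3
a = 4: 4--1=5, 4-1=3, 4-4=0
Collecting distinct values (and noting 0 appears from a-a):
A - A = {-5, -3, -2, 0, 2, 3, 5}
|A - A| = 7

A - A = {-5, -3, -2, 0, 2, 3, 5}


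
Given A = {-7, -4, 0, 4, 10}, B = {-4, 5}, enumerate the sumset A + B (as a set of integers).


A + B = {a + b : a ∈ A, b ∈ B}.
Enumerate all |A|·|B| = 5·2 = 10 pairs (a, b) and collect distinct sums.
a = -7: -7+-4=-11, -7+5=-2
a = -4: -4+-4=-8, -4+5=1
a = 0: 0+-4=-4, 0+5=5
a = 4: 4+-4=0, 4+5=9
a = 10: 10+-4=6, 10+5=15
Collecting distinct sums: A + B = {-11, -8, -4, -2, 0, 1, 5, 6, 9, 15}
|A + B| = 10

A + B = {-11, -8, -4, -2, 0, 1, 5, 6, 9, 15}


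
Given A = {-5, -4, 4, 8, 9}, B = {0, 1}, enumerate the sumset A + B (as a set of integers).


A + B = {a + b : a ∈ A, b ∈ B}.
Enumerate all |A|·|B| = 5·2 = 10 pairs (a, b) and collect distinct sums.
a = -5: -5+0=-5, -5+1=-4
a = -4: -4+0=-4, -4+1=-3
a = 4: 4+0=4, 4+1=5
a = 8: 8+0=8, 8+1=9
a = 9: 9+0=9, 9+1=10
Collecting distinct sums: A + B = {-5, -4, -3, 4, 5, 8, 9, 10}
|A + B| = 8

A + B = {-5, -4, -3, 4, 5, 8, 9, 10}


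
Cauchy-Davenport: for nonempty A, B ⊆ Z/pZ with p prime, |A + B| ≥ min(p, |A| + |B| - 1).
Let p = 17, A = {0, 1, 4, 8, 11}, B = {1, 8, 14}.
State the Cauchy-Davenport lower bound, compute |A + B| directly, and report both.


Cauchy-Davenport: |A + B| ≥ min(p, |A| + |B| - 1) for A, B nonempty in Z/pZ.
|A| = 5, |B| = 3, p = 17.
CD lower bound = min(17, 5 + 3 - 1) = min(17, 7) = 7.
Compute A + B mod 17 directly:
a = 0: 0+1=1, 0+8=8, 0+14=14
a = 1: 1+1=2, 1+8=9, 1+14=15
a = 4: 4+1=5, 4+8=12, 4+14=1
a = 8: 8+1=9, 8+8=16, 8+14=5
a = 11: 11+1=12, 11+8=2, 11+14=8
A + B = {1, 2, 5, 8, 9, 12, 14, 15, 16}, so |A + B| = 9.
Verify: 9 ≥ 7? Yes ✓.

CD lower bound = 7, actual |A + B| = 9.


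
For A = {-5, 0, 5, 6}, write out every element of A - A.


A - A = {a - a' : a, a' ∈ A}.
Compute a - a' for each ordered pair (a, a'):
a = -5: -5--5=0, -5-0=-5, -5-5=-10, -5-6=-11
a = 0: 0--5=5, 0-0=0, 0-5=-5, 0-6=-6
a = 5: 5--5=10, 5-0=5, 5-5=0, 5-6=-1
a = 6: 6--5=11, 6-0=6, 6-5=1, 6-6=0
Collecting distinct values (and noting 0 appears from a-a):
A - A = {-11, -10, -6, -5, -1, 0, 1, 5, 6, 10, 11}
|A - A| = 11

A - A = {-11, -10, -6, -5, -1, 0, 1, 5, 6, 10, 11}


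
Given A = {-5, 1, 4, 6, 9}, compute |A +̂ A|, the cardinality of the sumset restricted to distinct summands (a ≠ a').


Restricted sumset: A +̂ A = {a + a' : a ∈ A, a' ∈ A, a ≠ a'}.
Equivalently, take A + A and drop any sum 2a that is achievable ONLY as a + a for a ∈ A (i.e. sums representable only with equal summands).
Enumerate pairs (a, a') with a < a' (symmetric, so each unordered pair gives one sum; this covers all a ≠ a'):
  -5 + 1 = -4
  -5 + 4 = -1
  -5 + 6 = 1
  -5 + 9 = 4
  1 + 4 = 5
  1 + 6 = 7
  1 + 9 = 10
  4 + 6 = 10
  4 + 9 = 13
  6 + 9 = 15
Collected distinct sums: {-4, -1, 1, 4, 5, 7, 10, 13, 15}
|A +̂ A| = 9
(Reference bound: |A +̂ A| ≥ 2|A| - 3 for |A| ≥ 2, with |A| = 5 giving ≥ 7.)

|A +̂ A| = 9


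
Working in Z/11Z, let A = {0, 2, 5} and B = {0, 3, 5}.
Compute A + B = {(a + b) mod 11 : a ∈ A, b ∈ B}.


Work in Z/11Z: reduce every sum a + b modulo 11.
Enumerate all 9 pairs:
a = 0: 0+0=0, 0+3=3, 0+5=5
a = 2: 2+0=2, 2+3=5, 2+5=7
a = 5: 5+0=5, 5+3=8, 5+5=10
Distinct residues collected: {0, 2, 3, 5, 7, 8, 10}
|A + B| = 7 (out of 11 total residues).

A + B = {0, 2, 3, 5, 7, 8, 10}


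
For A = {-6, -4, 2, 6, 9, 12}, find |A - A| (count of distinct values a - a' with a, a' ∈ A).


A - A = {a - a' : a, a' ∈ A}; |A| = 6.
Bounds: 2|A|-1 ≤ |A - A| ≤ |A|² - |A| + 1, i.e. 11 ≤ |A - A| ≤ 31.
Note: 0 ∈ A - A always (from a - a). The set is symmetric: if d ∈ A - A then -d ∈ A - A.
Enumerate nonzero differences d = a - a' with a > a' (then include -d):
Positive differences: {2, 3, 4, 6, 7, 8, 10, 12, 13, 15, 16, 18}
Full difference set: {0} ∪ (positive diffs) ∪ (negative diffs).
|A - A| = 1 + 2·12 = 25 (matches direct enumeration: 25).

|A - A| = 25


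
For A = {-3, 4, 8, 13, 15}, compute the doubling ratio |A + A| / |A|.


|A| = 5.
Compute A + A by enumerating all 25 pairs.
A + A = {-6, 1, 5, 8, 10, 12, 16, 17, 19, 21, 23, 26, 28, 30}, so |A + A| = 14.
K = |A + A| / |A| = 14/5 (already in lowest terms) ≈ 2.8000.
Reference: AP of size 5 gives K = 9/5 ≈ 1.8000; a fully generic set of size 5 gives K ≈ 3.0000.

|A| = 5, |A + A| = 14, K = 14/5.


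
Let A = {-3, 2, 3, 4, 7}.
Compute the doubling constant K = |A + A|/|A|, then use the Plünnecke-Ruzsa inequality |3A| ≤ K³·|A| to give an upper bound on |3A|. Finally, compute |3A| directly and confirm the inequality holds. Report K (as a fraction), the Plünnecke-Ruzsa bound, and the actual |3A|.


|A| = 5.
Step 1: Compute A + A by enumerating all 25 pairs.
A + A = {-6, -1, 0, 1, 4, 5, 6, 7, 8, 9, 10, 11, 14}, so |A + A| = 13.
Step 2: Doubling constant K = |A + A|/|A| = 13/5 = 13/5 ≈ 2.6000.
Step 3: Plünnecke-Ruzsa gives |3A| ≤ K³·|A| = (2.6000)³ · 5 ≈ 87.8800.
Step 4: Compute 3A = A + A + A directly by enumerating all triples (a,b,c) ∈ A³; |3A| = 23.
Step 5: Check 23 ≤ 87.8800? Yes ✓.

K = 13/5, Plünnecke-Ruzsa bound K³|A| ≈ 87.8800, |3A| = 23, inequality holds.


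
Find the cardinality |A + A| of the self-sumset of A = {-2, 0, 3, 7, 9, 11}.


A + A = {a + a' : a, a' ∈ A}; |A| = 6.
General bounds: 2|A| - 1 ≤ |A + A| ≤ |A|(|A|+1)/2, i.e. 11 ≤ |A + A| ≤ 21.
Lower bound 2|A|-1 is attained iff A is an arithmetic progression.
Enumerate sums a + a' for a ≤ a' (symmetric, so this suffices):
a = -2: -2+-2=-4, -2+0=-2, -2+3=1, -2+7=5, -2+9=7, -2+11=9
a = 0: 0+0=0, 0+3=3, 0+7=7, 0+9=9, 0+11=11
a = 3: 3+3=6, 3+7=10, 3+9=12, 3+11=14
a = 7: 7+7=14, 7+9=16, 7+11=18
a = 9: 9+9=18, 9+11=20
a = 11: 11+11=22
Distinct sums: {-4, -2, 0, 1, 3, 5, 6, 7, 9, 10, 11, 12, 14, 16, 18, 20, 22}
|A + A| = 17

|A + A| = 17


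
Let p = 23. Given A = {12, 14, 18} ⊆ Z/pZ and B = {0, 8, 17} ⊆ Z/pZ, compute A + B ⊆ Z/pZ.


Work in Z/23Z: reduce every sum a + b modulo 23.
Enumerate all 9 pairs:
a = 12: 12+0=12, 12+8=20, 12+17=6
a = 14: 14+0=14, 14+8=22, 14+17=8
a = 18: 18+0=18, 18+8=3, 18+17=12
Distinct residues collected: {3, 6, 8, 12, 14, 18, 20, 22}
|A + B| = 8 (out of 23 total residues).

A + B = {3, 6, 8, 12, 14, 18, 20, 22}


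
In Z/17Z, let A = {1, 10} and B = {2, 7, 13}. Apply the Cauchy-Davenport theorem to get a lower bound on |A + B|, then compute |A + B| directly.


Cauchy-Davenport: |A + B| ≥ min(p, |A| + |B| - 1) for A, B nonempty in Z/pZ.
|A| = 2, |B| = 3, p = 17.
CD lower bound = min(17, 2 + 3 - 1) = min(17, 4) = 4.
Compute A + B mod 17 directly:
a = 1: 1+2=3, 1+7=8, 1+13=14
a = 10: 10+2=12, 10+7=0, 10+13=6
A + B = {0, 3, 6, 8, 12, 14}, so |A + B| = 6.
Verify: 6 ≥ 4? Yes ✓.

CD lower bound = 4, actual |A + B| = 6.


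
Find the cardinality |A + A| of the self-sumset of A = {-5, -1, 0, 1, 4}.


A + A = {a + a' : a, a' ∈ A}; |A| = 5.
General bounds: 2|A| - 1 ≤ |A + A| ≤ |A|(|A|+1)/2, i.e. 9 ≤ |A + A| ≤ 15.
Lower bound 2|A|-1 is attained iff A is an arithmetic progression.
Enumerate sums a + a' for a ≤ a' (symmetric, so this suffices):
a = -5: -5+-5=-10, -5+-1=-6, -5+0=-5, -5+1=-4, -5+4=-1
a = -1: -1+-1=-2, -1+0=-1, -1+1=0, -1+4=3
a = 0: 0+0=0, 0+1=1, 0+4=4
a = 1: 1+1=2, 1+4=5
a = 4: 4+4=8
Distinct sums: {-10, -6, -5, -4, -2, -1, 0, 1, 2, 3, 4, 5, 8}
|A + A| = 13

|A + A| = 13


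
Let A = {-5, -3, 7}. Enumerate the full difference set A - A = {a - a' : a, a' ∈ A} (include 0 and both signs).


A - A = {a - a' : a, a' ∈ A}.
Compute a - a' for each ordered pair (a, a'):
a = -5: -5--5=0, -5--3=-2, -5-7=-12
a = -3: -3--5=2, -3--3=0, -3-7=-10
a = 7: 7--5=12, 7--3=10, 7-7=0
Collecting distinct values (and noting 0 appears from a-a):
A - A = {-12, -10, -2, 0, 2, 10, 12}
|A - A| = 7

A - A = {-12, -10, -2, 0, 2, 10, 12}


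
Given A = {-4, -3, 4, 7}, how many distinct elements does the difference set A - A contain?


A - A = {a - a' : a, a' ∈ A}; |A| = 4.
Bounds: 2|A|-1 ≤ |A - A| ≤ |A|² - |A| + 1, i.e. 7 ≤ |A - A| ≤ 13.
Note: 0 ∈ A - A always (from a - a). The set is symmetric: if d ∈ A - A then -d ∈ A - A.
Enumerate nonzero differences d = a - a' with a > a' (then include -d):
Positive differences: {1, 3, 7, 8, 10, 11}
Full difference set: {0} ∪ (positive diffs) ∪ (negative diffs).
|A - A| = 1 + 2·6 = 13 (matches direct enumeration: 13).

|A - A| = 13


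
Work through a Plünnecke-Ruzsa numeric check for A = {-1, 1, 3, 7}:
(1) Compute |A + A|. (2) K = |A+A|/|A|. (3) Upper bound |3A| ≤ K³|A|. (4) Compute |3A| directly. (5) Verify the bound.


|A| = 4.
Step 1: Compute A + A by enumerating all 16 pairs.
A + A = {-2, 0, 2, 4, 6, 8, 10, 14}, so |A + A| = 8.
Step 2: Doubling constant K = |A + A|/|A| = 8/4 = 8/4 ≈ 2.0000.
Step 3: Plünnecke-Ruzsa gives |3A| ≤ K³·|A| = (2.0000)³ · 4 ≈ 32.0000.
Step 4: Compute 3A = A + A + A directly by enumerating all triples (a,b,c) ∈ A³; |3A| = 12.
Step 5: Check 12 ≤ 32.0000? Yes ✓.

K = 8/4, Plünnecke-Ruzsa bound K³|A| ≈ 32.0000, |3A| = 12, inequality holds.


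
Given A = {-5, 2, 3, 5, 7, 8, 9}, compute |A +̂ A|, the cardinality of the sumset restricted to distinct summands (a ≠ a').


Restricted sumset: A +̂ A = {a + a' : a ∈ A, a' ∈ A, a ≠ a'}.
Equivalently, take A + A and drop any sum 2a that is achievable ONLY as a + a for a ∈ A (i.e. sums representable only with equal summands).
Enumerate pairs (a, a') with a < a' (symmetric, so each unordered pair gives one sum; this covers all a ≠ a'):
  -5 + 2 = -3
  -5 + 3 = -2
  -5 + 5 = 0
  -5 + 7 = 2
  -5 + 8 = 3
  -5 + 9 = 4
  2 + 3 = 5
  2 + 5 = 7
  2 + 7 = 9
  2 + 8 = 10
  2 + 9 = 11
  3 + 5 = 8
  3 + 7 = 10
  3 + 8 = 11
  3 + 9 = 12
  5 + 7 = 12
  5 + 8 = 13
  5 + 9 = 14
  7 + 8 = 15
  7 + 9 = 16
  8 + 9 = 17
Collected distinct sums: {-3, -2, 0, 2, 3, 4, 5, 7, 8, 9, 10, 11, 12, 13, 14, 15, 16, 17}
|A +̂ A| = 18
(Reference bound: |A +̂ A| ≥ 2|A| - 3 for |A| ≥ 2, with |A| = 7 giving ≥ 11.)

|A +̂ A| = 18


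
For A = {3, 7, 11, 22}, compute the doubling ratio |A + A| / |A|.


|A| = 4.
Compute A + A by enumerating all 16 pairs.
A + A = {6, 10, 14, 18, 22, 25, 29, 33, 44}, so |A + A| = 9.
K = |A + A| / |A| = 9/4 (already in lowest terms) ≈ 2.2500.
Reference: AP of size 4 gives K = 7/4 ≈ 1.7500; a fully generic set of size 4 gives K ≈ 2.5000.

|A| = 4, |A + A| = 9, K = 9/4.


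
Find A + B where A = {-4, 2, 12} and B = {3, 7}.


A + B = {a + b : a ∈ A, b ∈ B}.
Enumerate all |A|·|B| = 3·2 = 6 pairs (a, b) and collect distinct sums.
a = -4: -4+3=-1, -4+7=3
a = 2: 2+3=5, 2+7=9
a = 12: 12+3=15, 12+7=19
Collecting distinct sums: A + B = {-1, 3, 5, 9, 15, 19}
|A + B| = 6

A + B = {-1, 3, 5, 9, 15, 19}


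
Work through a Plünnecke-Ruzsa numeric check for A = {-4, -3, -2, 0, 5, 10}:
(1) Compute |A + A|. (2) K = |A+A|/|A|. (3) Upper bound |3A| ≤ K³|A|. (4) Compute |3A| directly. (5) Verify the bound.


|A| = 6.
Step 1: Compute A + A by enumerating all 36 pairs.
A + A = {-8, -7, -6, -5, -4, -3, -2, 0, 1, 2, 3, 5, 6, 7, 8, 10, 15, 20}, so |A + A| = 18.
Step 2: Doubling constant K = |A + A|/|A| = 18/6 = 18/6 ≈ 3.0000.
Step 3: Plünnecke-Ruzsa gives |3A| ≤ K³·|A| = (3.0000)³ · 6 ≈ 162.0000.
Step 4: Compute 3A = A + A + A directly by enumerating all triples (a,b,c) ∈ A³; |3A| = 32.
Step 5: Check 32 ≤ 162.0000? Yes ✓.

K = 18/6, Plünnecke-Ruzsa bound K³|A| ≈ 162.0000, |3A| = 32, inequality holds.


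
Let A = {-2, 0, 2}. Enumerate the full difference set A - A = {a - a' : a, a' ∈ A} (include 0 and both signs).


A - A = {a - a' : a, a' ∈ A}.
Compute a - a' for each ordered pair (a, a'):
a = -2: -2--2=0, -2-0=-2, -2-2=-4
a = 0: 0--2=2, 0-0=0, 0-2=-2
a = 2: 2--2=4, 2-0=2, 2-2=0
Collecting distinct values (and noting 0 appears from a-a):
A - A = {-4, -2, 0, 2, 4}
|A - A| = 5

A - A = {-4, -2, 0, 2, 4}


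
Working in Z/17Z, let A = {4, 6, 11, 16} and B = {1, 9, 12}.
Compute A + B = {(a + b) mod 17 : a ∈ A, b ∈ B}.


Work in Z/17Z: reduce every sum a + b modulo 17.
Enumerate all 12 pairs:
a = 4: 4+1=5, 4+9=13, 4+12=16
a = 6: 6+1=7, 6+9=15, 6+12=1
a = 11: 11+1=12, 11+9=3, 11+12=6
a = 16: 16+1=0, 16+9=8, 16+12=11
Distinct residues collected: {0, 1, 3, 5, 6, 7, 8, 11, 12, 13, 15, 16}
|A + B| = 12 (out of 17 total residues).

A + B = {0, 1, 3, 5, 6, 7, 8, 11, 12, 13, 15, 16}


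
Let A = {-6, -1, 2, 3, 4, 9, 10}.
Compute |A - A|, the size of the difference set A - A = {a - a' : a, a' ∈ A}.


A - A = {a - a' : a, a' ∈ A}; |A| = 7.
Bounds: 2|A|-1 ≤ |A - A| ≤ |A|² - |A| + 1, i.e. 13 ≤ |A - A| ≤ 43.
Note: 0 ∈ A - A always (from a - a). The set is symmetric: if d ∈ A - A then -d ∈ A - A.
Enumerate nonzero differences d = a - a' with a > a' (then include -d):
Positive differences: {1, 2, 3, 4, 5, 6, 7, 8, 9, 10, 11, 15, 16}
Full difference set: {0} ∪ (positive diffs) ∪ (negative diffs).
|A - A| = 1 + 2·13 = 27 (matches direct enumeration: 27).

|A - A| = 27


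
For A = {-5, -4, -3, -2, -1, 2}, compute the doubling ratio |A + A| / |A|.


|A| = 6.
Compute A + A by enumerating all 36 pairs.
A + A = {-10, -9, -8, -7, -6, -5, -4, -3, -2, -1, 0, 1, 4}, so |A + A| = 13.
K = |A + A| / |A| = 13/6 (already in lowest terms) ≈ 2.1667.
Reference: AP of size 6 gives K = 11/6 ≈ 1.8333; a fully generic set of size 6 gives K ≈ 3.5000.

|A| = 6, |A + A| = 13, K = 13/6.


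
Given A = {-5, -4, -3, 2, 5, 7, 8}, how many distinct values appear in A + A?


A + A = {a + a' : a, a' ∈ A}; |A| = 7.
General bounds: 2|A| - 1 ≤ |A + A| ≤ |A|(|A|+1)/2, i.e. 13 ≤ |A + A| ≤ 28.
Lower bound 2|A|-1 is attained iff A is an arithmetic progression.
Enumerate sums a + a' for a ≤ a' (symmetric, so this suffices):
a = -5: -5+-5=-10, -5+-4=-9, -5+-3=-8, -5+2=-3, -5+5=0, -5+7=2, -5+8=3
a = -4: -4+-4=-8, -4+-3=-7, -4+2=-2, -4+5=1, -4+7=3, -4+8=4
a = -3: -3+-3=-6, -3+2=-1, -3+5=2, -3+7=4, -3+8=5
a = 2: 2+2=4, 2+5=7, 2+7=9, 2+8=10
a = 5: 5+5=10, 5+7=12, 5+8=13
a = 7: 7+7=14, 7+8=15
a = 8: 8+8=16
Distinct sums: {-10, -9, -8, -7, -6, -3, -2, -1, 0, 1, 2, 3, 4, 5, 7, 9, 10, 12, 13, 14, 15, 16}
|A + A| = 22

|A + A| = 22


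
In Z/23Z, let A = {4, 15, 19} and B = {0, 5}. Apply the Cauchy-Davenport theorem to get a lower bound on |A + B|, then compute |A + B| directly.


Cauchy-Davenport: |A + B| ≥ min(p, |A| + |B| - 1) for A, B nonempty in Z/pZ.
|A| = 3, |B| = 2, p = 23.
CD lower bound = min(23, 3 + 2 - 1) = min(23, 4) = 4.
Compute A + B mod 23 directly:
a = 4: 4+0=4, 4+5=9
a = 15: 15+0=15, 15+5=20
a = 19: 19+0=19, 19+5=1
A + B = {1, 4, 9, 15, 19, 20}, so |A + B| = 6.
Verify: 6 ≥ 4? Yes ✓.

CD lower bound = 4, actual |A + B| = 6.


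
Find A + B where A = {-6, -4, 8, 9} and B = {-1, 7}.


A + B = {a + b : a ∈ A, b ∈ B}.
Enumerate all |A|·|B| = 4·2 = 8 pairs (a, b) and collect distinct sums.
a = -6: -6+-1=-7, -6+7=1
a = -4: -4+-1=-5, -4+7=3
a = 8: 8+-1=7, 8+7=15
a = 9: 9+-1=8, 9+7=16
Collecting distinct sums: A + B = {-7, -5, 1, 3, 7, 8, 15, 16}
|A + B| = 8

A + B = {-7, -5, 1, 3, 7, 8, 15, 16}


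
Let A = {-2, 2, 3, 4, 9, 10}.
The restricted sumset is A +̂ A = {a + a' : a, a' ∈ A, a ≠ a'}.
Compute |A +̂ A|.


Restricted sumset: A +̂ A = {a + a' : a ∈ A, a' ∈ A, a ≠ a'}.
Equivalently, take A + A and drop any sum 2a that is achievable ONLY as a + a for a ∈ A (i.e. sums representable only with equal summands).
Enumerate pairs (a, a') with a < a' (symmetric, so each unordered pair gives one sum; this covers all a ≠ a'):
  -2 + 2 = 0
  -2 + 3 = 1
  -2 + 4 = 2
  -2 + 9 = 7
  -2 + 10 = 8
  2 + 3 = 5
  2 + 4 = 6
  2 + 9 = 11
  2 + 10 = 12
  3 + 4 = 7
  3 + 9 = 12
  3 + 10 = 13
  4 + 9 = 13
  4 + 10 = 14
  9 + 10 = 19
Collected distinct sums: {0, 1, 2, 5, 6, 7, 8, 11, 12, 13, 14, 19}
|A +̂ A| = 12
(Reference bound: |A +̂ A| ≥ 2|A| - 3 for |A| ≥ 2, with |A| = 6 giving ≥ 9.)

|A +̂ A| = 12


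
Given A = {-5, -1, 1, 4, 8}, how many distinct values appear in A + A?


A + A = {a + a' : a, a' ∈ A}; |A| = 5.
General bounds: 2|A| - 1 ≤ |A + A| ≤ |A|(|A|+1)/2, i.e. 9 ≤ |A + A| ≤ 15.
Lower bound 2|A|-1 is attained iff A is an arithmetic progression.
Enumerate sums a + a' for a ≤ a' (symmetric, so this suffices):
a = -5: -5+-5=-10, -5+-1=-6, -5+1=-4, -5+4=-1, -5+8=3
a = -1: -1+-1=-2, -1+1=0, -1+4=3, -1+8=7
a = 1: 1+1=2, 1+4=5, 1+8=9
a = 4: 4+4=8, 4+8=12
a = 8: 8+8=16
Distinct sums: {-10, -6, -4, -2, -1, 0, 2, 3, 5, 7, 8, 9, 12, 16}
|A + A| = 14

|A + A| = 14


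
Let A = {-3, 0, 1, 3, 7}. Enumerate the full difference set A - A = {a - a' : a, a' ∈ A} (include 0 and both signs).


A - A = {a - a' : a, a' ∈ A}.
Compute a - a' for each ordered pair (a, a'):
a = -3: -3--3=0, -3-0=-3, -3-1=-4, -3-3=-6, -3-7=-10
a = 0: 0--3=3, 0-0=0, 0-1=-1, 0-3=-3, 0-7=-7
a = 1: 1--3=4, 1-0=1, 1-1=0, 1-3=-2, 1-7=-6
a = 3: 3--3=6, 3-0=3, 3-1=2, 3-3=0, 3-7=-4
a = 7: 7--3=10, 7-0=7, 7-1=6, 7-3=4, 7-7=0
Collecting distinct values (and noting 0 appears from a-a):
A - A = {-10, -7, -6, -4, -3, -2, -1, 0, 1, 2, 3, 4, 6, 7, 10}
|A - A| = 15

A - A = {-10, -7, -6, -4, -3, -2, -1, 0, 1, 2, 3, 4, 6, 7, 10}


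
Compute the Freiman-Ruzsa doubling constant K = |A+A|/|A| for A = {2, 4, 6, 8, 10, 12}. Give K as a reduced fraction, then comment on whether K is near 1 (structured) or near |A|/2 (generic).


|A| = 6.
Compute A + A by enumerating all 36 pairs.
A + A = {4, 6, 8, 10, 12, 14, 16, 18, 20, 22, 24}, so |A + A| = 11.
K = |A + A| / |A| = 11/6 (already in lowest terms) ≈ 1.8333.
Reference: AP of size 6 gives K = 11/6 ≈ 1.8333; a fully generic set of size 6 gives K ≈ 3.5000.

|A| = 6, |A + A| = 11, K = 11/6.


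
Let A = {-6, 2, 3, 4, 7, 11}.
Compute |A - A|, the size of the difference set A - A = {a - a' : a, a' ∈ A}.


A - A = {a - a' : a, a' ∈ A}; |A| = 6.
Bounds: 2|A|-1 ≤ |A - A| ≤ |A|² - |A| + 1, i.e. 11 ≤ |A - A| ≤ 31.
Note: 0 ∈ A - A always (from a - a). The set is symmetric: if d ∈ A - A then -d ∈ A - A.
Enumerate nonzero differences d = a - a' with a > a' (then include -d):
Positive differences: {1, 2, 3, 4, 5, 7, 8, 9, 10, 13, 17}
Full difference set: {0} ∪ (positive diffs) ∪ (negative diffs).
|A - A| = 1 + 2·11 = 23 (matches direct enumeration: 23).

|A - A| = 23


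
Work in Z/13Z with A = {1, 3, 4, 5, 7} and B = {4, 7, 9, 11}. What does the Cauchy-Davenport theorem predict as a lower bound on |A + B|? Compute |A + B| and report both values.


Cauchy-Davenport: |A + B| ≥ min(p, |A| + |B| - 1) for A, B nonempty in Z/pZ.
|A| = 5, |B| = 4, p = 13.
CD lower bound = min(13, 5 + 4 - 1) = min(13, 8) = 8.
Compute A + B mod 13 directly:
a = 1: 1+4=5, 1+7=8, 1+9=10, 1+11=12
a = 3: 3+4=7, 3+7=10, 3+9=12, 3+11=1
a = 4: 4+4=8, 4+7=11, 4+9=0, 4+11=2
a = 5: 5+4=9, 5+7=12, 5+9=1, 5+11=3
a = 7: 7+4=11, 7+7=1, 7+9=3, 7+11=5
A + B = {0, 1, 2, 3, 5, 7, 8, 9, 10, 11, 12}, so |A + B| = 11.
Verify: 11 ≥ 8? Yes ✓.

CD lower bound = 8, actual |A + B| = 11.


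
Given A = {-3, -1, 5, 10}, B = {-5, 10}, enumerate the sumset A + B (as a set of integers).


A + B = {a + b : a ∈ A, b ∈ B}.
Enumerate all |A|·|B| = 4·2 = 8 pairs (a, b) and collect distinct sums.
a = -3: -3+-5=-8, -3+10=7
a = -1: -1+-5=-6, -1+10=9
a = 5: 5+-5=0, 5+10=15
a = 10: 10+-5=5, 10+10=20
Collecting distinct sums: A + B = {-8, -6, 0, 5, 7, 9, 15, 20}
|A + B| = 8

A + B = {-8, -6, 0, 5, 7, 9, 15, 20}


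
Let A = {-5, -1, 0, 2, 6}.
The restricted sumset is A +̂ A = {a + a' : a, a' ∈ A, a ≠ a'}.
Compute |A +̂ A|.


Restricted sumset: A +̂ A = {a + a' : a ∈ A, a' ∈ A, a ≠ a'}.
Equivalently, take A + A and drop any sum 2a that is achievable ONLY as a + a for a ∈ A (i.e. sums representable only with equal summands).
Enumerate pairs (a, a') with a < a' (symmetric, so each unordered pair gives one sum; this covers all a ≠ a'):
  -5 + -1 = -6
  -5 + 0 = -5
  -5 + 2 = -3
  -5 + 6 = 1
  -1 + 0 = -1
  -1 + 2 = 1
  -1 + 6 = 5
  0 + 2 = 2
  0 + 6 = 6
  2 + 6 = 8
Collected distinct sums: {-6, -5, -3, -1, 1, 2, 5, 6, 8}
|A +̂ A| = 9
(Reference bound: |A +̂ A| ≥ 2|A| - 3 for |A| ≥ 2, with |A| = 5 giving ≥ 7.)

|A +̂ A| = 9


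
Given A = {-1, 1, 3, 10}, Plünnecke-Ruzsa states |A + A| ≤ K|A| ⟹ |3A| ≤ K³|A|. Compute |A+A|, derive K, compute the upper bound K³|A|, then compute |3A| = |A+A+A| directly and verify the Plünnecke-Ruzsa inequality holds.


|A| = 4.
Step 1: Compute A + A by enumerating all 16 pairs.
A + A = {-2, 0, 2, 4, 6, 9, 11, 13, 20}, so |A + A| = 9.
Step 2: Doubling constant K = |A + A|/|A| = 9/4 = 9/4 ≈ 2.2500.
Step 3: Plünnecke-Ruzsa gives |3A| ≤ K³·|A| = (2.2500)³ · 4 ≈ 45.5625.
Step 4: Compute 3A = A + A + A directly by enumerating all triples (a,b,c) ∈ A³; |3A| = 16.
Step 5: Check 16 ≤ 45.5625? Yes ✓.

K = 9/4, Plünnecke-Ruzsa bound K³|A| ≈ 45.5625, |3A| = 16, inequality holds.


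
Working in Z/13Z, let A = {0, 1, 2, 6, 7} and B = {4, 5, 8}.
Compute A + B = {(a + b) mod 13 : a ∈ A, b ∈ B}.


Work in Z/13Z: reduce every sum a + b modulo 13.
Enumerate all 15 pairs:
a = 0: 0+4=4, 0+5=5, 0+8=8
a = 1: 1+4=5, 1+5=6, 1+8=9
a = 2: 2+4=6, 2+5=7, 2+8=10
a = 6: 6+4=10, 6+5=11, 6+8=1
a = 7: 7+4=11, 7+5=12, 7+8=2
Distinct residues collected: {1, 2, 4, 5, 6, 7, 8, 9, 10, 11, 12}
|A + B| = 11 (out of 13 total residues).

A + B = {1, 2, 4, 5, 6, 7, 8, 9, 10, 11, 12}


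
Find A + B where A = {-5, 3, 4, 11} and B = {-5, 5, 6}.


A + B = {a + b : a ∈ A, b ∈ B}.
Enumerate all |A|·|B| = 4·3 = 12 pairs (a, b) and collect distinct sums.
a = -5: -5+-5=-10, -5+5=0, -5+6=1
a = 3: 3+-5=-2, 3+5=8, 3+6=9
a = 4: 4+-5=-1, 4+5=9, 4+6=10
a = 11: 11+-5=6, 11+5=16, 11+6=17
Collecting distinct sums: A + B = {-10, -2, -1, 0, 1, 6, 8, 9, 10, 16, 17}
|A + B| = 11

A + B = {-10, -2, -1, 0, 1, 6, 8, 9, 10, 16, 17}


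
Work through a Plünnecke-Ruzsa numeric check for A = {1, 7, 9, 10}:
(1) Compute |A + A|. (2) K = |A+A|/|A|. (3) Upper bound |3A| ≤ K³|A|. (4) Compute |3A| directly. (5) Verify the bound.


|A| = 4.
Step 1: Compute A + A by enumerating all 16 pairs.
A + A = {2, 8, 10, 11, 14, 16, 17, 18, 19, 20}, so |A + A| = 10.
Step 2: Doubling constant K = |A + A|/|A| = 10/4 = 10/4 ≈ 2.5000.
Step 3: Plünnecke-Ruzsa gives |3A| ≤ K³·|A| = (2.5000)³ · 4 ≈ 62.5000.
Step 4: Compute 3A = A + A + A directly by enumerating all triples (a,b,c) ∈ A³; |3A| = 18.
Step 5: Check 18 ≤ 62.5000? Yes ✓.

K = 10/4, Plünnecke-Ruzsa bound K³|A| ≈ 62.5000, |3A| = 18, inequality holds.


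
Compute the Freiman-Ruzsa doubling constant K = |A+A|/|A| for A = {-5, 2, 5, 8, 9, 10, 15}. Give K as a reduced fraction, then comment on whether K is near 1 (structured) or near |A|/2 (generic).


|A| = 7.
Compute A + A by enumerating all 49 pairs.
A + A = {-10, -3, 0, 3, 4, 5, 7, 10, 11, 12, 13, 14, 15, 16, 17, 18, 19, 20, 23, 24, 25, 30}, so |A + A| = 22.
K = |A + A| / |A| = 22/7 (already in lowest terms) ≈ 3.1429.
Reference: AP of size 7 gives K = 13/7 ≈ 1.8571; a fully generic set of size 7 gives K ≈ 4.0000.

|A| = 7, |A + A| = 22, K = 22/7.


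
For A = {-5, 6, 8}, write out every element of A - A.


A - A = {a - a' : a, a' ∈ A}.
Compute a - a' for each ordered pair (a, a'):
a = -5: -5--5=0, -5-6=-11, -5-8=-13
a = 6: 6--5=11, 6-6=0, 6-8=-2
a = 8: 8--5=13, 8-6=2, 8-8=0
Collecting distinct values (and noting 0 appears from a-a):
A - A = {-13, -11, -2, 0, 2, 11, 13}
|A - A| = 7

A - A = {-13, -11, -2, 0, 2, 11, 13}


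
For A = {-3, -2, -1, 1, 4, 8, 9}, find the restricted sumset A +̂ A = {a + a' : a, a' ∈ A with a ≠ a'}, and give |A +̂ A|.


Restricted sumset: A +̂ A = {a + a' : a ∈ A, a' ∈ A, a ≠ a'}.
Equivalently, take A + A and drop any sum 2a that is achievable ONLY as a + a for a ∈ A (i.e. sums representable only with equal summands).
Enumerate pairs (a, a') with a < a' (symmetric, so each unordered pair gives one sum; this covers all a ≠ a'):
  -3 + -2 = -5
  -3 + -1 = -4
  -3 + 1 = -2
  -3 + 4 = 1
  -3 + 8 = 5
  -3 + 9 = 6
  -2 + -1 = -3
  -2 + 1 = -1
  -2 + 4 = 2
  -2 + 8 = 6
  -2 + 9 = 7
  -1 + 1 = 0
  -1 + 4 = 3
  -1 + 8 = 7
  -1 + 9 = 8
  1 + 4 = 5
  1 + 8 = 9
  1 + 9 = 10
  4 + 8 = 12
  4 + 9 = 13
  8 + 9 = 17
Collected distinct sums: {-5, -4, -3, -2, -1, 0, 1, 2, 3, 5, 6, 7, 8, 9, 10, 12, 13, 17}
|A +̂ A| = 18
(Reference bound: |A +̂ A| ≥ 2|A| - 3 for |A| ≥ 2, with |A| = 7 giving ≥ 11.)

|A +̂ A| = 18


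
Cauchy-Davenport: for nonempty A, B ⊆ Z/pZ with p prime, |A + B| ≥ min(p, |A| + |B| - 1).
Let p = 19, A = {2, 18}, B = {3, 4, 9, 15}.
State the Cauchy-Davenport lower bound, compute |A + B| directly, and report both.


Cauchy-Davenport: |A + B| ≥ min(p, |A| + |B| - 1) for A, B nonempty in Z/pZ.
|A| = 2, |B| = 4, p = 19.
CD lower bound = min(19, 2 + 4 - 1) = min(19, 5) = 5.
Compute A + B mod 19 directly:
a = 2: 2+3=5, 2+4=6, 2+9=11, 2+15=17
a = 18: 18+3=2, 18+4=3, 18+9=8, 18+15=14
A + B = {2, 3, 5, 6, 8, 11, 14, 17}, so |A + B| = 8.
Verify: 8 ≥ 5? Yes ✓.

CD lower bound = 5, actual |A + B| = 8.


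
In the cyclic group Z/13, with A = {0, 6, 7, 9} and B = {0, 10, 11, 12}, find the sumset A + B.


Work in Z/13Z: reduce every sum a + b modulo 13.
Enumerate all 16 pairs:
a = 0: 0+0=0, 0+10=10, 0+11=11, 0+12=12
a = 6: 6+0=6, 6+10=3, 6+11=4, 6+12=5
a = 7: 7+0=7, 7+10=4, 7+11=5, 7+12=6
a = 9: 9+0=9, 9+10=6, 9+11=7, 9+12=8
Distinct residues collected: {0, 3, 4, 5, 6, 7, 8, 9, 10, 11, 12}
|A + B| = 11 (out of 13 total residues).

A + B = {0, 3, 4, 5, 6, 7, 8, 9, 10, 11, 12}


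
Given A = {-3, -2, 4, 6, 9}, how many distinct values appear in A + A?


A + A = {a + a' : a, a' ∈ A}; |A| = 5.
General bounds: 2|A| - 1 ≤ |A + A| ≤ |A|(|A|+1)/2, i.e. 9 ≤ |A + A| ≤ 15.
Lower bound 2|A|-1 is attained iff A is an arithmetic progression.
Enumerate sums a + a' for a ≤ a' (symmetric, so this suffices):
a = -3: -3+-3=-6, -3+-2=-5, -3+4=1, -3+6=3, -3+9=6
a = -2: -2+-2=-4, -2+4=2, -2+6=4, -2+9=7
a = 4: 4+4=8, 4+6=10, 4+9=13
a = 6: 6+6=12, 6+9=15
a = 9: 9+9=18
Distinct sums: {-6, -5, -4, 1, 2, 3, 4, 6, 7, 8, 10, 12, 13, 15, 18}
|A + A| = 15

|A + A| = 15


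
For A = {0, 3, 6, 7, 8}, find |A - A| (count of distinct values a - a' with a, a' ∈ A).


A - A = {a - a' : a, a' ∈ A}; |A| = 5.
Bounds: 2|A|-1 ≤ |A - A| ≤ |A|² - |A| + 1, i.e. 9 ≤ |A - A| ≤ 21.
Note: 0 ∈ A - A always (from a - a). The set is symmetric: if d ∈ A - A then -d ∈ A - A.
Enumerate nonzero differences d = a - a' with a > a' (then include -d):
Positive differences: {1, 2, 3, 4, 5, 6, 7, 8}
Full difference set: {0} ∪ (positive diffs) ∪ (negative diffs).
|A - A| = 1 + 2·8 = 17 (matches direct enumeration: 17).

|A - A| = 17


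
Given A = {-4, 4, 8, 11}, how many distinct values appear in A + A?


A + A = {a + a' : a, a' ∈ A}; |A| = 4.
General bounds: 2|A| - 1 ≤ |A + A| ≤ |A|(|A|+1)/2, i.e. 7 ≤ |A + A| ≤ 10.
Lower bound 2|A|-1 is attained iff A is an arithmetic progression.
Enumerate sums a + a' for a ≤ a' (symmetric, so this suffices):
a = -4: -4+-4=-8, -4+4=0, -4+8=4, -4+11=7
a = 4: 4+4=8, 4+8=12, 4+11=15
a = 8: 8+8=16, 8+11=19
a = 11: 11+11=22
Distinct sums: {-8, 0, 4, 7, 8, 12, 15, 16, 19, 22}
|A + A| = 10

|A + A| = 10


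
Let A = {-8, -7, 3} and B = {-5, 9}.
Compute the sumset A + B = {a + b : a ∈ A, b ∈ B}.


A + B = {a + b : a ∈ A, b ∈ B}.
Enumerate all |A|·|B| = 3·2 = 6 pairs (a, b) and collect distinct sums.
a = -8: -8+-5=-13, -8+9=1
a = -7: -7+-5=-12, -7+9=2
a = 3: 3+-5=-2, 3+9=12
Collecting distinct sums: A + B = {-13, -12, -2, 1, 2, 12}
|A + B| = 6

A + B = {-13, -12, -2, 1, 2, 12}


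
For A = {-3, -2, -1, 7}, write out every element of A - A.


A - A = {a - a' : a, a' ∈ A}.
Compute a - a' for each ordered pair (a, a'):
a = -3: -3--3=0, -3--2=-1, -3--1=-2, -3-7=-10
a = -2: -2--3=1, -2--2=0, -2--1=-1, -2-7=-9
a = -1: -1--3=2, -1--2=1, -1--1=0, -1-7=-8
a = 7: 7--3=10, 7--2=9, 7--1=8, 7-7=0
Collecting distinct values (and noting 0 appears from a-a):
A - A = {-10, -9, -8, -2, -1, 0, 1, 2, 8, 9, 10}
|A - A| = 11

A - A = {-10, -9, -8, -2, -1, 0, 1, 2, 8, 9, 10}


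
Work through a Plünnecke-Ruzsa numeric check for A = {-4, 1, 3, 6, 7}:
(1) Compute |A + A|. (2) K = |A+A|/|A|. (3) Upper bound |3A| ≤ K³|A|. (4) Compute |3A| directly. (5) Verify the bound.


|A| = 5.
Step 1: Compute A + A by enumerating all 25 pairs.
A + A = {-8, -3, -1, 2, 3, 4, 6, 7, 8, 9, 10, 12, 13, 14}, so |A + A| = 14.
Step 2: Doubling constant K = |A + A|/|A| = 14/5 = 14/5 ≈ 2.8000.
Step 3: Plünnecke-Ruzsa gives |3A| ≤ K³·|A| = (2.8000)³ · 5 ≈ 109.7600.
Step 4: Compute 3A = A + A + A directly by enumerating all triples (a,b,c) ∈ A³; |3A| = 26.
Step 5: Check 26 ≤ 109.7600? Yes ✓.

K = 14/5, Plünnecke-Ruzsa bound K³|A| ≈ 109.7600, |3A| = 26, inequality holds.


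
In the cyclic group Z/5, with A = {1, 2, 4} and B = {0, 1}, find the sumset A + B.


Work in Z/5Z: reduce every sum a + b modulo 5.
Enumerate all 6 pairs:
a = 1: 1+0=1, 1+1=2
a = 2: 2+0=2, 2+1=3
a = 4: 4+0=4, 4+1=0
Distinct residues collected: {0, 1, 2, 3, 4}
|A + B| = 5 (out of 5 total residues).

A + B = {0, 1, 2, 3, 4}


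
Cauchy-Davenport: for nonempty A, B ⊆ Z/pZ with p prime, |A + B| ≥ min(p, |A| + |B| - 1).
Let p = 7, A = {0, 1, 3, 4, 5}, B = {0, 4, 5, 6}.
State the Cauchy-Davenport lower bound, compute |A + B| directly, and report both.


Cauchy-Davenport: |A + B| ≥ min(p, |A| + |B| - 1) for A, B nonempty in Z/pZ.
|A| = 5, |B| = 4, p = 7.
CD lower bound = min(7, 5 + 4 - 1) = min(7, 8) = 7.
Compute A + B mod 7 directly:
a = 0: 0+0=0, 0+4=4, 0+5=5, 0+6=6
a = 1: 1+0=1, 1+4=5, 1+5=6, 1+6=0
a = 3: 3+0=3, 3+4=0, 3+5=1, 3+6=2
a = 4: 4+0=4, 4+4=1, 4+5=2, 4+6=3
a = 5: 5+0=5, 5+4=2, 5+5=3, 5+6=4
A + B = {0, 1, 2, 3, 4, 5, 6}, so |A + B| = 7.
Verify: 7 ≥ 7? Yes ✓.

CD lower bound = 7, actual |A + B| = 7.
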